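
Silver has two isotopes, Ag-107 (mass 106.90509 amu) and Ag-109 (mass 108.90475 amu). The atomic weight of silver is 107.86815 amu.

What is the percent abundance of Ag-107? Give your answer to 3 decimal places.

51.839%

Let x be the fractional abundance of Ag-107; then Ag-109 has abundance 1 − x.
106.90509·x + 108.90475·(1 − x) = 107.86815
(106.90509 − 108.90475)·x = 107.86815 − 108.90475
x = -1.03660 / -1.99966 = 0.51839 → 51.839% Ag-107, 48.161% Ag-109.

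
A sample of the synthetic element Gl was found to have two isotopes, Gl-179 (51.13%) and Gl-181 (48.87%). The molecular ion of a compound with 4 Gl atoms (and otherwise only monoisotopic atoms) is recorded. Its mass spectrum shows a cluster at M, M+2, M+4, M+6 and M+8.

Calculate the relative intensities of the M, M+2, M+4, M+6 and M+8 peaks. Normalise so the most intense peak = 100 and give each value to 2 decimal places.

18.24 : 69.75 : 100.00 : 63.72 : 15.23

Each Gl atom is independently Gl-179 (p = 0.5113) or Gl-181 (q = 0.4887); the cluster is the binomial expansion (p + q)^4.
P(M) = 0.5113^4 = 0.068344
P(M+2) = 4 × 0.5113^3 × 0.4887^1 = 0.261294
P(M+4) = 6 × 0.5113^2 × 0.4887^2 = 0.374617
P(M+6) = 4 × 0.5113^1 × 0.4887^3 = 0.238706
P(M+8) = 0.4887^4 = 0.057039
The M+4 peak is largest (0.374617); scaling to 100 gives 18.24 : 69.75 : 100.00 : 63.72 : 15.23.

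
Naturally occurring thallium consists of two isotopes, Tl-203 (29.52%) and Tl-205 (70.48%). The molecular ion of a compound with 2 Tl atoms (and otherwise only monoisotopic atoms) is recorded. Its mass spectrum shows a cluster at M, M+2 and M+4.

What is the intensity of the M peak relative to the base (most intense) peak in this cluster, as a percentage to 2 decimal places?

(0.2952 + 0.7048)^2 gives M 0.0871, M+2 0.4161, M+4 0.4967; the largest is M+4.
P(M+4) = C(2,2) × 0.2952^0 × 0.7048^2 = 1 × 1.0000 × 0.49674304 = 0.496743 (base)
P(M) = C(2,0) × 0.2952^2 × 0.7048^0 = 1 × 0.08714304 × 1.0000 = 0.087143
Relative intensity = 0.087143 / 0.496743 × 100 = 17.54

17.54%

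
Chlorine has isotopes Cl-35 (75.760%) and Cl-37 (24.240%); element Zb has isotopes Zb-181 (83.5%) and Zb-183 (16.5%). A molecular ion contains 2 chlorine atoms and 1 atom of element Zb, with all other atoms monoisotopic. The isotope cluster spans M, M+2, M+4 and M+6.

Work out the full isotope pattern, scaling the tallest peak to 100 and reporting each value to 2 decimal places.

100.00 : 83.75 : 22.88 : 2.02

Chlorine pattern (n=2): 0.57395776 : 0.36728448 : 0.05875776
Element Zb pattern (n=1): 0.8350 : 0.1650
Convolve the two distributions (both contribute in 2-u steps):
  M: 0.57395776×0.8350 = 0.479255
  M+2: 0.57395776×0.1650 + 0.36728448×0.8350 = 0.401386
  M+4: 0.36728448×0.1650 + 0.05875776×0.8350 = 0.109665
  M+6: 0.05875776×0.1650 = 0.009695
Scale to base peak (0.479255) = 100: 100.00 : 83.75 : 22.88 : 2.02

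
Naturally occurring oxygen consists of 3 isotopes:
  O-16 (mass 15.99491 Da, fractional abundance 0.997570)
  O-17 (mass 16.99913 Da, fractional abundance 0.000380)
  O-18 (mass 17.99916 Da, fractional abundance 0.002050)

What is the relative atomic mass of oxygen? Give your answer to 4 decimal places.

15.9994 Da

Weight each isotope mass by its fractional abundance: 0.997570 × 15.99491 + 0.000380 × 16.99913 + 0.002050 × 17.99916
= 15.956042 + 0.006460 + 0.036898 = 15.999400 Da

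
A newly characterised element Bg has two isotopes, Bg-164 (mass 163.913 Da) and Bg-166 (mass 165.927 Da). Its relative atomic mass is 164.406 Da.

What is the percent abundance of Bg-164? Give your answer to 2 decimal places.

75.52%

With x = fraction of Bg-164 (so Bg-166 is 1 − x):
163.913·x + 165.927·(1 − x) = 164.406
(163.913 − 165.927)·x = 164.406 − 165.927
x = -1.521 / -2.014 = 0.75521 → 75.52% Bg-164, 24.48% Bg-166.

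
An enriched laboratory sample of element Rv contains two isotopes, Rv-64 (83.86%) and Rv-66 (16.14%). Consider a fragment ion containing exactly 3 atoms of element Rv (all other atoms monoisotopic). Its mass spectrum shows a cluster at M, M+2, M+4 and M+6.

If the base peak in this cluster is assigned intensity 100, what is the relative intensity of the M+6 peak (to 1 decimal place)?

Binomial terms of (0.8386 + 0.1614)^3: M 0.5897, M+2 0.3405, M+4 0.0655, M+6 0.0042 → M is the base peak.
P(M) = C(3,0) × 0.8386^3 × 0.1614^0 = 1 × 0.58974542 × 1.0000 = 0.589745 (base)
P(M+6) = C(3,3) × 0.8386^0 × 0.1614^3 = 1 × 1.0000 × 0.00420446 = 0.004204
Relative intensity = 0.004204 / 0.589745 × 100 = 0.7

0.7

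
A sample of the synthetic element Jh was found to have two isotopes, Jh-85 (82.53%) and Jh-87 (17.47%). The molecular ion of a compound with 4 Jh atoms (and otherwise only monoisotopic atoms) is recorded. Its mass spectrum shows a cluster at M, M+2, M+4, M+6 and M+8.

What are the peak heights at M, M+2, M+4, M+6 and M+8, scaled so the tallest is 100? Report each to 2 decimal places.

Each Jh atom is independently Jh-85 (p = 0.8253) or Jh-87 (q = 0.1747); the cluster is the binomial expansion (p + q)^4.
P(M) = 0.8253^4 = 0.463925
P(M+2) = 4 × 0.8253^3 × 0.1747^1 = 0.392815
P(M+4) = 6 × 0.8253^2 × 0.1747^2 = 0.124727
P(M+6) = 4 × 0.8253^1 × 0.1747^3 = 0.017602
P(M+8) = 0.1747^4 = 0.000931
The M peak is largest (0.463925); scaling to 100 gives 100.00 : 84.67 : 26.89 : 3.79 : 0.20.

100.00 : 84.67 : 26.89 : 3.79 : 0.20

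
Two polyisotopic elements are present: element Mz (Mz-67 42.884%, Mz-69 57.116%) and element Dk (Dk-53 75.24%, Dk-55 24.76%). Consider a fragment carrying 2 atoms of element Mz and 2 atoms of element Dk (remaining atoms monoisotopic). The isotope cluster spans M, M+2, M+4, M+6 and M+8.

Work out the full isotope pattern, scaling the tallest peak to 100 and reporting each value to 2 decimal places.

27.51 : 91.38 : 100.00 : 40.05 : 5.28

Element Mz pattern (n=2): 0.18390375 : 0.48987251 : 0.32622375
Element Dk pattern (n=2): 0.56610576 : 0.37258848 : 0.06130576
Convolve the two distributions (both contribute in 2-u steps):
  M: 0.18390375×0.56610576 = 0.104109
  M+2: 0.18390375×0.37258848 + 0.48987251×0.56610576 = 0.345840
  M+4: 0.18390375×0.06130576 + 0.48987251×0.37258848 + 0.32622375×0.56610576 = 0.378472
  M+6: 0.48987251×0.06130576 + 0.32622375×0.37258848 = 0.151579
  M+8: 0.32622375×0.06130576 = 0.019999
Scale to base peak (0.378472) = 100: 27.51 : 91.38 : 100.00 : 40.05 : 5.28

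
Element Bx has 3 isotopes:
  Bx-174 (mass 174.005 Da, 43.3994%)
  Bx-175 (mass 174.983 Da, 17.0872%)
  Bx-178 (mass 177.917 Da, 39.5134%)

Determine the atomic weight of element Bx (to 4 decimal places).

Weight each isotope mass by its fractional abundance: 0.433994 × 174.005 + 0.170872 × 174.983 + 0.395134 × 177.917
= 75.51713 + 29.89970 + 70.30106 = 175.71789 Da

175.7179 Da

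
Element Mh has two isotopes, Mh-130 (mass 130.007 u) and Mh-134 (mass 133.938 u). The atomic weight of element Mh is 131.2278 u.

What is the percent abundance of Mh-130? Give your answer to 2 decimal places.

68.94%

Let x be the fractional abundance of Mh-130; then Mh-134 has abundance 1 − x.
130.007·x + 133.938·(1 − x) = 131.2278
(130.007 − 133.938)·x = 131.2278 − 133.938
x = -2.7102 / -3.931 = 0.68944 → 68.94% Mh-130, 31.06% Mh-134.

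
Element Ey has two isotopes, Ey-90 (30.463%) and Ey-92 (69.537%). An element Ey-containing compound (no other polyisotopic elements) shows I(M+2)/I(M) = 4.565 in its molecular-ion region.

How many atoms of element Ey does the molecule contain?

2

With n Ey atoms, P(M+2)/P(M) = C(n,1)·p^(n−1)q / p^n = n·q/p = n · 0.69537/0.30463.
n = 4.565 × 0.30463/0.69537 = 2.00 ≈ 2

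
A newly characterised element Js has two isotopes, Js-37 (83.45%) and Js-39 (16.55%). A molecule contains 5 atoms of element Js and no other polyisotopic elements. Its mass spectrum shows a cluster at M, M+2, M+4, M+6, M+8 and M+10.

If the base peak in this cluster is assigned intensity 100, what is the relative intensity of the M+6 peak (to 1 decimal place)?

(0.8345 + 0.1655)^5 gives M 0.4047, M+2 0.4013, M+4 0.1592, M+6 0.0316, M+8 0.0031, M+10 0.0001; the largest is M.
P(M) = C(5,0) × 0.8345^5 × 0.1655^0 = 1 × 0.4046986 × 1.0000 = 0.404699 (base)
P(M+6) = C(5,3) × 0.8345^2 × 0.1655^3 = 10 × 0.69639025 × 0.00453309 = 0.031568
Relative intensity = 0.031568 / 0.404699 × 100 = 7.8

7.8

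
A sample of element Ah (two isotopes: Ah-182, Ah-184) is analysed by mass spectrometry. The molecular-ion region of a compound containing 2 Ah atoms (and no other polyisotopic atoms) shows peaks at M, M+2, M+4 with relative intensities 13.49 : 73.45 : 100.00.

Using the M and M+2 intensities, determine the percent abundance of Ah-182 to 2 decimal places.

Write p for the Ah-182 fraction. I(M+2)/I(M) = [C(2,1)·p^1·(1−p)] / p^2 = 2·(1−p)/p = 73.45/13.49 = 5.4448
(1−p)/p = 5.4448/2 = 2.7224  ⇒  p = 1/(1 + 2.7224) = 0.2686
Ah-182: 26.86%, Ah-184: 73.14%.

26.86%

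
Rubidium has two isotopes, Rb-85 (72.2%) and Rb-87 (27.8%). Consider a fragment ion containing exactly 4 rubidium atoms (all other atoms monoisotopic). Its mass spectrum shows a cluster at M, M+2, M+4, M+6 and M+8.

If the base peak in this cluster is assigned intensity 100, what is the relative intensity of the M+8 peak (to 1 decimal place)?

Term probabilities: M 0.2717, M+2 0.4185, M+4 0.2417, M+6 0.0620, M+8 0.0060. Base peak = M+2.
P(M+2) = C(4,1) × 0.722^3 × 0.278^1 = 4 × 0.37636705 × 0.2780 = 0.418520 (base)
P(M+8) = C(4,4) × 0.722^0 × 0.278^4 = 1 × 1.0000 × 0.00597282 = 0.005973
Relative intensity = 0.005973 / 0.418520 × 100 = 1.4

1.4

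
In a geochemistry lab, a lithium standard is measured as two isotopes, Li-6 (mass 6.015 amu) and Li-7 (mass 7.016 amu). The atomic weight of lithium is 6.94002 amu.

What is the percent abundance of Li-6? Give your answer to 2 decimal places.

With x = fraction of Li-6 (so Li-7 is 1 − x):
6.015·x + 7.016·(1 − x) = 6.94002
(6.015 − 7.016)·x = 6.94002 − 7.016
x = -0.07598 / -1.001 = 0.07590 → 7.59% Li-6, 92.41% Li-7.

7.59%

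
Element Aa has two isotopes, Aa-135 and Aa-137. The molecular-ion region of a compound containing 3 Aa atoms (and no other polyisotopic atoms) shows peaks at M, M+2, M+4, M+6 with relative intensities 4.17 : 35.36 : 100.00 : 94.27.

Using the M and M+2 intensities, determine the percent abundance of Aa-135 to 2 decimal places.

If p is the fraction of Aa that is Aa-135, then I(M+2)/I(M) = [C(3,1)·p^2·(1−p)] / p^3 = 3·(1−p)/p = 35.36/4.17 = 8.4796
(1−p)/p = 8.4796/3 = 2.8265  ⇒  p = 1/(1 + 2.8265) = 0.2613
Aa-135: 26.13%, Aa-137: 73.87%.

26.13%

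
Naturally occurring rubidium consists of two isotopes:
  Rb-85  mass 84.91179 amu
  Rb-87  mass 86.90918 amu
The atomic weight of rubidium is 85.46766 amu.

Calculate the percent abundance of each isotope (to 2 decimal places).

Rb-85: 72.17%, Rb-87: 27.83%

Writing the weighted mean with unknown fraction x of Rb-85:
84.91179·x + 86.90918·(1 − x) = 85.46766
(84.91179 − 86.90918)·x = 85.46766 − 86.90918
x = -1.44152 / -1.99739 = 0.72170 → 72.17% Rb-85, 27.83% Rb-87.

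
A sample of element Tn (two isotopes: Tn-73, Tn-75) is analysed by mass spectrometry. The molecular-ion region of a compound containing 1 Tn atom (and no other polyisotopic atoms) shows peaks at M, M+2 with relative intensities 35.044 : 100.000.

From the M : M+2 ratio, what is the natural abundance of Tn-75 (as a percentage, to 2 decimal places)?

74.05%

If p is the fraction of Tn that is Tn-73, then I(M+2)/I(M) = [C(1,1)·p^0·(1−p)] / p^1 = 1·(1−p)/p = 100.000/35.044 = 2.8536
(1−p)/p = 2.8536/1 = 2.8536  ⇒  p = 1/(1 + 2.8536) = 0.2595
Tn-73: 25.95%, Tn-75: 74.05%.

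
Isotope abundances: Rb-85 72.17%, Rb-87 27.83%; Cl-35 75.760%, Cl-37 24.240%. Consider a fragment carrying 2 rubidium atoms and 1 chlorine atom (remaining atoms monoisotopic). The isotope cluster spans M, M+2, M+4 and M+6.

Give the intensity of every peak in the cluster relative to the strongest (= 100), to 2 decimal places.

91.64 : 100.00 : 36.24 : 4.36

Rubidium pattern (n=2): 0.52085089 : 0.40169822 : 0.07745089
Chlorine pattern (n=1): 0.7576 : 0.2424
Convolve the two distributions (both contribute in 2-u steps):
  M: 0.52085089×0.7576 = 0.394597
  M+2: 0.52085089×0.2424 + 0.40169822×0.7576 = 0.430581
  M+4: 0.40169822×0.2424 + 0.07745089×0.7576 = 0.156048
  M+6: 0.07745089×0.2424 = 0.018774
Scale to base peak (0.430581) = 100: 91.64 : 100.00 : 36.24 : 4.36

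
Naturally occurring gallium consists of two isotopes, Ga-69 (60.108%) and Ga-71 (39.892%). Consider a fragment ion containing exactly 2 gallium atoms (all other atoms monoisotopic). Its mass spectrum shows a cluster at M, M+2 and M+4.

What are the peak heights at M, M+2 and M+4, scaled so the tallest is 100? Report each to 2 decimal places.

Each Ga atom is independently Ga-69 (p = 0.60108) or Ga-71 (q = 0.39892); the cluster is the binomial expansion (p + q)^2.
P(M) = 0.60108^2 = 0.361297
P(M+2) = 2 × 0.60108^1 × 0.39892^1 = 0.479566
P(M+4) = 0.39892^2 = 0.159137
The M+2 peak is largest (0.479566); scaling to 100 gives 75.34 : 100.00 : 33.18.

75.34 : 100.00 : 33.18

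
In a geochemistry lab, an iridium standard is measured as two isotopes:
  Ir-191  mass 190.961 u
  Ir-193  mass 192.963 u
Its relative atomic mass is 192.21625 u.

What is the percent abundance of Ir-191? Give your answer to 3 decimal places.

Writing the weighted mean with unknown fraction x of Ir-191:
190.961·x + 192.963·(1 − x) = 192.21625
(190.961 − 192.963)·x = 192.21625 − 192.963
x = -0.74675 / -2.002 = 0.37300 → 37.300% Ir-191, 62.700% Ir-193.

37.300%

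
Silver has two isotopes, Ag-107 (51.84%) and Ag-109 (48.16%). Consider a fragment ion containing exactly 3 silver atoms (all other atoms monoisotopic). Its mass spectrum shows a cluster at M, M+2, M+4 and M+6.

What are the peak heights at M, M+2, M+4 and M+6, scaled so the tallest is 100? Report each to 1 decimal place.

35.9 : 100.0 : 92.9 : 28.8

Each Ag atom is independently Ag-107 (p = 0.5184) or Ag-109 (q = 0.4816); the cluster is the binomial expansion (p + q)^3.
P(M) = 0.5184^3 = 0.139314
P(M+2) = 3 × 0.5184^2 × 0.4816^1 = 0.388273
P(M+4) = 3 × 0.5184^1 × 0.4816^2 = 0.360711
P(M+6) = 0.4816^3 = 0.111702
The M+2 peak is largest (0.388273); scaling to 100 gives 35.9 : 100.0 : 92.9 : 28.8.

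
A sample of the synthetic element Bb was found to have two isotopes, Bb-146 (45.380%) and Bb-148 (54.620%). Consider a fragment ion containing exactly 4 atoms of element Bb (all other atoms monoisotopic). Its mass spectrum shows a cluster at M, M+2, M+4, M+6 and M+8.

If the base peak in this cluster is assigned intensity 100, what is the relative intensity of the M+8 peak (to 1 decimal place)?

Term probabilities: M 0.0424, M+2 0.2042, M+4 0.3686, M+6 0.2958, M+8 0.0890. Base peak = M+4.
P(M+4) = C(4,2) × 0.45380^2 × 0.54620^2 = 6 × 0.20593444 × 0.29833444 = 0.368624 (base)
P(M+8) = C(4,4) × 0.45380^0 × 0.54620^4 = 1 × 1.0000 × 0.08900344 = 0.089003
Relative intensity = 0.089003 / 0.368624 × 100 = 24.1

24.1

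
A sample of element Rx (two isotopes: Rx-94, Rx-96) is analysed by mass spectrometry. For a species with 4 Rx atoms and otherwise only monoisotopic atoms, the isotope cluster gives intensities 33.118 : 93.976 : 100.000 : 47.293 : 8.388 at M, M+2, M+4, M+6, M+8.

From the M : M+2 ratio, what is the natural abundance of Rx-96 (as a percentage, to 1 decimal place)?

41.5%

Let p = fractional abundance of Rx-94. I(M+2)/I(M) = [C(4,1)·p^3·(1−p)] / p^4 = 4·(1−p)/p = 93.976/33.118 = 2.8376
(1−p)/p = 2.8376/4 = 0.7094  ⇒  p = 1/(1 + 0.7094) = 0.5850
Rx-94: 58.5%, Rx-96: 41.5%.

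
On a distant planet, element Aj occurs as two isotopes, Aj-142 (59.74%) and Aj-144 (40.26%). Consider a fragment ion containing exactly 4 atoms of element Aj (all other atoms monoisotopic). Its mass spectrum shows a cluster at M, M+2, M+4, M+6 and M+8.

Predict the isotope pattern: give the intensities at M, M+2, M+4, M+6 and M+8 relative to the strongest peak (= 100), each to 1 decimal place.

Expanding (0.5974 + 0.4026)^4:
P(M) = 0.5974^4 = 0.127368
P(M+2) = 4 × 0.5974^3 × 0.4026^1 = 0.343344
P(M+4) = 6 × 0.5974^2 × 0.4026^2 = 0.347080
P(M+6) = 4 × 0.5974^1 × 0.4026^3 = 0.155936
P(M+8) = 0.4026^4 = 0.026272
The M+4 peak is largest (0.347080); scaling to 100 gives 36.7 : 98.9 : 100.0 : 44.9 : 7.6.

36.7 : 98.9 : 100.0 : 44.9 : 7.6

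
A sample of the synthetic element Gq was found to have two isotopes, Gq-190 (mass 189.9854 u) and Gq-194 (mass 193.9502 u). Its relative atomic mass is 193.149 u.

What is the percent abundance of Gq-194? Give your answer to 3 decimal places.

Let x be the fractional abundance of Gq-190; then Gq-194 has abundance 1 − x.
189.9854·x + 193.9502·(1 − x) = 193.149
(189.9854 − 193.9502)·x = 193.149 − 193.9502
x = -0.8012 / -3.9648 = 0.20208 → 20.208% Gq-190, 79.792% Gq-194.

79.792%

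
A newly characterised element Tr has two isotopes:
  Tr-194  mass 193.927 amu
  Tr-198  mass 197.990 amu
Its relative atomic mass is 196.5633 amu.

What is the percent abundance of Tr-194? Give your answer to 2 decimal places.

Let x be the fractional abundance of Tr-194; then Tr-198 has abundance 1 − x.
193.927·x + 197.990·(1 − x) = 196.5633
(193.927 − 197.990)·x = 196.5633 − 197.990
x = -1.4267 / -4.063 = 0.35114 → 35.11% Tr-194, 64.89% Tr-198.

35.11%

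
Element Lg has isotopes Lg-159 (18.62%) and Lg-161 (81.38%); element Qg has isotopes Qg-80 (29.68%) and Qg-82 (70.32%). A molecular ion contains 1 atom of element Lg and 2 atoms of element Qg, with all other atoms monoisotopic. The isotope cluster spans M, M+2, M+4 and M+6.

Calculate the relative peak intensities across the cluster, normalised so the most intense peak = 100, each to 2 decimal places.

3.80 : 34.60 : 100.00 : 93.20

Element Lg pattern (n=1): 0.1862 : 0.8138
Element Qg pattern (n=2): 0.08809024 : 0.41741952 : 0.49449024
Convolve the two distributions (both contribute in 2-u steps):
  M: 0.1862×0.08809024 = 0.016402
  M+2: 0.1862×0.41741952 + 0.8138×0.08809024 = 0.149411
  M+4: 0.1862×0.49449024 + 0.8138×0.41741952 = 0.431770
  M+6: 0.8138×0.49449024 = 0.402416
Scale to base peak (0.431770) = 100: 3.80 : 34.60 : 100.00 : 93.20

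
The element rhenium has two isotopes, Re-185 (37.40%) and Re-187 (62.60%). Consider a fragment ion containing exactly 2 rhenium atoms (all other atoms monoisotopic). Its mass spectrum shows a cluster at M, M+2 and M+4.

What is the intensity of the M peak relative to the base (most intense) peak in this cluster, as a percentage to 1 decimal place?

29.9%

Binomial terms of (0.3740 + 0.6260)^2: M 0.1399, M+2 0.4682, M+4 0.3919 → M+2 is the base peak.
P(M+2) = C(2,1) × 0.3740^1 × 0.6260^1 = 2 × 0.3740 × 0.6260 = 0.468248 (base)
P(M) = C(2,0) × 0.3740^2 × 0.6260^0 = 1 × 0.139876 × 1.0000 = 0.139876
Relative intensity = 0.139876 / 0.468248 × 100 = 29.9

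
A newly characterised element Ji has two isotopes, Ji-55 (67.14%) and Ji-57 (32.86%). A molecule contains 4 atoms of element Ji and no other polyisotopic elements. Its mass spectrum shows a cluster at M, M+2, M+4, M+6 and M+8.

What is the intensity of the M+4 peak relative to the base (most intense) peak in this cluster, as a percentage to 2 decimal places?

(0.6714 + 0.3286)^4 gives M 0.2032, M+2 0.3978, M+4 0.2920, M+6 0.0953, M+8 0.0117; the largest is M+2.
P(M+2) = C(4,1) × 0.6714^3 × 0.3286^1 = 4 × 0.30265232 × 0.3286 = 0.397806 (base)
P(M+4) = C(4,2) × 0.6714^2 × 0.3286^2 = 6 × 0.45077796 × 0.10797796 = 0.292045
Relative intensity = 0.292045 / 0.397806 × 100 = 73.41

73.41%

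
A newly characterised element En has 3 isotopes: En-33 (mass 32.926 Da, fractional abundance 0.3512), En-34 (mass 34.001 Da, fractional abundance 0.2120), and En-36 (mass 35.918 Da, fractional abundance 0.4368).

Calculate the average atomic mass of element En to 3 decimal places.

Average mass = Σ (abundance × isotope mass) = 0.3512 × 32.926 + 0.2120 × 34.001 + 0.4368 × 35.918
= 11.5636 + 7.2082 + 15.6890 = 34.4608 Da

34.461 Da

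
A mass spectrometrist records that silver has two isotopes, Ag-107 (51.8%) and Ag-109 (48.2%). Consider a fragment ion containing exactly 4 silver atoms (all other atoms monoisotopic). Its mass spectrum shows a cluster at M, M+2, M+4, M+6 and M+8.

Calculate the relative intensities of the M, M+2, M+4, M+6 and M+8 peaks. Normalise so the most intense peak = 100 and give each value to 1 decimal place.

19.2 : 71.6 : 100.0 : 62.0 : 14.4

Expanding (0.518 + 0.482)^4:
P(M) = 0.518^4 = 0.071998
P(M+2) = 4 × 0.518^3 × 0.482^1 = 0.267976
P(M+4) = 6 × 0.518^2 × 0.482^2 = 0.374029
P(M+6) = 4 × 0.518^1 × 0.482^3 = 0.232023
P(M+8) = 0.482^4 = 0.053974
The M+4 peak is largest (0.374029); scaling to 100 gives 19.2 : 71.6 : 100.0 : 62.0 : 14.4.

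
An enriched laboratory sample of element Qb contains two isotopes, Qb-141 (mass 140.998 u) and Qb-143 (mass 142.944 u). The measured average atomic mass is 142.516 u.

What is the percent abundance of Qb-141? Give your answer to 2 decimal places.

21.99%

With x = fraction of Qb-141 (so Qb-143 is 1 − x):
140.998·x + 142.944·(1 − x) = 142.516
(140.998 − 142.944)·x = 142.516 − 142.944
x = -0.428 / -1.946 = 0.21994 → 21.99% Qb-141, 78.01% Qb-143.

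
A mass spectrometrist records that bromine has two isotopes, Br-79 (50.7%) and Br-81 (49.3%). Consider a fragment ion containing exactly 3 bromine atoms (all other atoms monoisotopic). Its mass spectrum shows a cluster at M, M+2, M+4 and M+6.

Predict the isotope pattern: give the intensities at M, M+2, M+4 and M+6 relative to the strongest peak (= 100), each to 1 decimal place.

34.3 : 100.0 : 97.2 : 31.5

The 3 Br atoms are independent, so intensities follow the terms of (0.507 + 0.493)^3.
P(M) = 0.507^3 = 0.130324
P(M+2) = 3 × 0.507^2 × 0.493^1 = 0.380175
P(M+4) = 3 × 0.507^1 × 0.493^2 = 0.369678
P(M+6) = 0.493^3 = 0.119823
The M+2 peak is largest (0.380175); scaling to 100 gives 34.3 : 100.0 : 97.2 : 31.5.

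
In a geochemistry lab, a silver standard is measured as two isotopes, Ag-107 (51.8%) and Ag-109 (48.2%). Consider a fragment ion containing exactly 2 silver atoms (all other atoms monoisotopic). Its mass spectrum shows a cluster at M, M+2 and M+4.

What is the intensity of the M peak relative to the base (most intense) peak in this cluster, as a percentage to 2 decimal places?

53.73%

Binomial terms of (0.518 + 0.482)^2: M 0.2683, M+2 0.4994, M+4 0.2323 → M+2 is the base peak.
P(M+2) = C(2,1) × 0.518^1 × 0.482^1 = 2 × 0.5180 × 0.4820 = 0.499352 (base)
P(M) = C(2,0) × 0.518^2 × 0.482^0 = 1 × 0.268324 × 1.0000 = 0.268324
Relative intensity = 0.268324 / 0.499352 × 100 = 53.73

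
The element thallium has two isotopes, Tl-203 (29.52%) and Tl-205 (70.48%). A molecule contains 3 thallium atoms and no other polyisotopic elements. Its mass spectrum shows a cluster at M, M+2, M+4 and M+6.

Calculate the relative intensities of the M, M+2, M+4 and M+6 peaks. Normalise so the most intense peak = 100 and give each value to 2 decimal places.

The 3 Tl atoms are independent, so intensities follow the terms of (0.2952 + 0.7048)^3.
P(M) = 0.2952^3 = 0.025725
P(M+2) = 3 × 0.2952^2 × 0.7048^1 = 0.184255
P(M+4) = 3 × 0.2952^1 × 0.7048^2 = 0.439916
P(M+6) = 0.7048^3 = 0.350104
The M+4 peak is largest (0.439916); scaling to 100 gives 5.85 : 41.88 : 100.00 : 79.58.

5.85 : 41.88 : 100.00 : 79.58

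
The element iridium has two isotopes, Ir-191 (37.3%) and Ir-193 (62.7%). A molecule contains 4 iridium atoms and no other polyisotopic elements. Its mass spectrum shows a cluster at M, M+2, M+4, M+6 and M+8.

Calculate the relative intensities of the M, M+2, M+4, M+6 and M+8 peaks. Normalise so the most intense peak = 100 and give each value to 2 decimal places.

The 4 Ir atoms are independent, so intensities follow the terms of (0.373 + 0.627)^4.
P(M) = 0.373^4 = 0.019357
P(M+2) = 4 × 0.373^3 × 0.627^1 = 0.130153
P(M+4) = 6 × 0.373^2 × 0.627^2 = 0.328174
P(M+6) = 4 × 0.373^1 × 0.627^3 = 0.367766
P(M+8) = 0.627^4 = 0.154550
The M+6 peak is largest (0.367766); scaling to 100 gives 5.26 : 35.39 : 89.23 : 100.00 : 42.02.

5.26 : 35.39 : 89.23 : 100.00 : 42.02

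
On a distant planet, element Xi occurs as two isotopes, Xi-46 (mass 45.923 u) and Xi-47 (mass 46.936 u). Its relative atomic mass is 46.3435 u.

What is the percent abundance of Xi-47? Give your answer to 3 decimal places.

41.510%

Let x be the fractional abundance of Xi-46; then Xi-47 has abundance 1 − x.
45.923·x + 46.936·(1 − x) = 46.3435
(45.923 − 46.936)·x = 46.3435 − 46.936
x = -0.5925 / -1.013 = 0.58490 → 58.490% Xi-46, 41.510% Xi-47.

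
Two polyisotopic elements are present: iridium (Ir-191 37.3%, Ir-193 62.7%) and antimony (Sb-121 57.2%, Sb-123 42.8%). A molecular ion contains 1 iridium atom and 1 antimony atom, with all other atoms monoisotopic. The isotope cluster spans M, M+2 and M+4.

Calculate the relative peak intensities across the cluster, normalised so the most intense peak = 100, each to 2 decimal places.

Iridium pattern (n=1): 0.3730 : 0.6270
Antimony pattern (n=1): 0.5720 : 0.4280
Convolve the two distributions (both contribute in 2-u steps):
  M: 0.3730×0.5720 = 0.213356
  M+2: 0.3730×0.4280 + 0.6270×0.5720 = 0.518288
  M+4: 0.6270×0.4280 = 0.268356
Scale to base peak (0.518288) = 100: 41.17 : 100.00 : 51.78

41.17 : 100.00 : 51.78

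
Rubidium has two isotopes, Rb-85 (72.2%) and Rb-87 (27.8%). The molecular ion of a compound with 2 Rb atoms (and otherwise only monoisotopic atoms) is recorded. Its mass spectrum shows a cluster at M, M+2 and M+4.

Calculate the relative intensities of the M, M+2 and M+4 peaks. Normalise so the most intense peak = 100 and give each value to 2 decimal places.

The 2 Rb atoms are independent, so intensities follow the terms of (0.722 + 0.278)^2.
P(M) = 0.722^2 = 0.521284
P(M+2) = 2 × 0.722^1 × 0.278^1 = 0.401432
P(M+4) = 0.278^2 = 0.077284
The M peak is largest (0.521284); scaling to 100 gives 100.00 : 77.01 : 14.83.

100.00 : 77.01 : 14.83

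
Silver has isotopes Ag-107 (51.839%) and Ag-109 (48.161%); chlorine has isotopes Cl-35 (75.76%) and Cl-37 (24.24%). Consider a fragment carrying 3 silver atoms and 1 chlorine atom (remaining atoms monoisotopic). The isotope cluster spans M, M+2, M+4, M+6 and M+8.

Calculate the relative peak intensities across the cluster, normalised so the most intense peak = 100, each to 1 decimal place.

28.7 : 89.3 : 100.0 : 46.8 : 7.4

Silver pattern (n=3): 0.13930601 : 0.38826655 : 0.36071887 : 0.11170857
Chlorine pattern (n=1): 0.7576 : 0.2424
Convolve the two distributions (both contribute in 2-u steps):
  M: 0.13930601×0.7576 = 0.105538
  M+2: 0.13930601×0.2424 + 0.38826655×0.7576 = 0.327919
  M+4: 0.38826655×0.2424 + 0.36071887×0.7576 = 0.367396
  M+6: 0.36071887×0.2424 + 0.11170857×0.7576 = 0.172069
  M+8: 0.11170857×0.2424 = 0.027078
Scale to base peak (0.367396) = 100: 28.7 : 89.3 : 100.0 : 46.8 : 7.4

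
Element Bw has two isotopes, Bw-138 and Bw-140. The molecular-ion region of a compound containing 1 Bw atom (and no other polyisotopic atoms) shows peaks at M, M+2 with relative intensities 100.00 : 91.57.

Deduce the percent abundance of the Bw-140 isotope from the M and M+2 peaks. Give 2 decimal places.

Let p = fractional abundance of Bw-138. I(M+2)/I(M) = [C(1,1)·p^0·(1−p)] / p^1 = 1·(1−p)/p = 91.57/100.00 = 0.9157
(1−p)/p = 0.9157/1 = 0.9157  ⇒  p = 1/(1 + 0.9157) = 0.5220
Bw-138: 52.20%, Bw-140: 47.80%.

47.80%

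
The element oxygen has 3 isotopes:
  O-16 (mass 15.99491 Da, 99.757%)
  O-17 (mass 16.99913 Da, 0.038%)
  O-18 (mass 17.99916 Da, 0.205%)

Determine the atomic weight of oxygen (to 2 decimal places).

16.00 Da

Average mass = Σ (abundance × isotope mass) = 0.99757 × 15.99491 + 0.00038 × 16.99913 + 0.00205 × 17.99916
= 15.956042 + 0.006460 + 0.036898 = 15.999400 Da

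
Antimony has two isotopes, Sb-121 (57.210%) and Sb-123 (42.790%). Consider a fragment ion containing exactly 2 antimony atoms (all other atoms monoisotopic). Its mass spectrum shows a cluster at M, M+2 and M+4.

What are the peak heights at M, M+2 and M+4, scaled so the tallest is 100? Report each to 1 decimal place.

66.8 : 100.0 : 37.4

Expanding (0.57210 + 0.42790)^2:
P(M) = 0.57210^2 = 0.327298
P(M+2) = 2 × 0.57210^1 × 0.42790^1 = 0.489603
P(M+4) = 0.42790^2 = 0.183098
The M+2 peak is largest (0.489603); scaling to 100 gives 66.8 : 100.0 : 37.4.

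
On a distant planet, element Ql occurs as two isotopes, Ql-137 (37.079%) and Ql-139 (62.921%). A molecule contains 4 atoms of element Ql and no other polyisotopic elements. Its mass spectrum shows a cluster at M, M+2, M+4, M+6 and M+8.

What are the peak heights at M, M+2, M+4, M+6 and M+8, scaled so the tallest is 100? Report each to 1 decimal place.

5.1 : 34.7 : 88.4 : 100.0 : 42.4

The 4 Ql atoms are independent, so intensities follow the terms of (0.37079 + 0.62921)^4.
P(M) = 0.37079^4 = 0.018902
P(M+2) = 4 × 0.37079^3 × 0.62921^1 = 0.128304
P(M+4) = 6 × 0.37079^2 × 0.62921^2 = 0.326587
P(M+6) = 4 × 0.37079^1 × 0.62921^3 = 0.369466
P(M+8) = 0.62921^4 = 0.156741
The M+6 peak is largest (0.369466); scaling to 100 gives 5.1 : 34.7 : 88.4 : 100.0 : 42.4.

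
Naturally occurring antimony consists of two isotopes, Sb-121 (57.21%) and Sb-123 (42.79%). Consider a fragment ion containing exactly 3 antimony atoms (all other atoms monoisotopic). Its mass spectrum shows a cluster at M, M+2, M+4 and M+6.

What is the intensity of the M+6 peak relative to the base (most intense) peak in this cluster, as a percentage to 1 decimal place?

18.6%

Binomial terms of (0.5721 + 0.4279)^3: M 0.1872, M+2 0.4202, M+4 0.3143, M+6 0.0783 → M+2 is the base peak.
P(M+2) = C(3,1) × 0.5721^2 × 0.4279^1 = 3 × 0.32729841 × 0.4279 = 0.420153 (base)
P(M+6) = C(3,3) × 0.5721^0 × 0.4279^3 = 1 × 1.0000 × 0.07834781 = 0.078348
Relative intensity = 0.078348 / 0.420153 × 100 = 18.6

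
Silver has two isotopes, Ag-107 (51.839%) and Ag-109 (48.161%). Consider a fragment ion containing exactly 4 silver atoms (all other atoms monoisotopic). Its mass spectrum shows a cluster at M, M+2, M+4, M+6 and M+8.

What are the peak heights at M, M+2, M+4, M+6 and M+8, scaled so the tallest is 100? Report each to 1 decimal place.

19.3 : 71.8 : 100.0 : 61.9 : 14.4

Expanding (0.51839 + 0.48161)^4:
P(M) = 0.51839^4 = 0.072215
P(M+2) = 4 × 0.51839^3 × 0.48161^1 = 0.268365
P(M+4) = 6 × 0.51839^2 × 0.48161^2 = 0.373986
P(M+6) = 4 × 0.51839^1 × 0.48161^3 = 0.231634
P(M+8) = 0.48161^4 = 0.053800
The M+4 peak is largest (0.373986); scaling to 100 gives 19.3 : 71.8 : 100.0 : 61.9 : 14.4.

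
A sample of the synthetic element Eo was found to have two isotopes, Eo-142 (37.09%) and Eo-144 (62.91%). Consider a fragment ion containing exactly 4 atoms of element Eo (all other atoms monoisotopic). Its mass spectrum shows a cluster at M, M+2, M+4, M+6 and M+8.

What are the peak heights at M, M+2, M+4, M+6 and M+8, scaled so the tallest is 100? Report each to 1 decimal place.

Expanding (0.3709 + 0.6291)^4:
P(M) = 0.3709^4 = 0.018925
P(M+2) = 4 × 0.3709^3 × 0.6291^1 = 0.128396
P(M+4) = 6 × 0.3709^2 × 0.6291^2 = 0.326666
P(M+6) = 4 × 0.3709^1 × 0.6291^3 = 0.369382
P(M+8) = 0.6291^4 = 0.156631
The M+6 peak is largest (0.369382); scaling to 100 gives 5.1 : 34.8 : 88.4 : 100.0 : 42.4.

5.1 : 34.8 : 88.4 : 100.0 : 42.4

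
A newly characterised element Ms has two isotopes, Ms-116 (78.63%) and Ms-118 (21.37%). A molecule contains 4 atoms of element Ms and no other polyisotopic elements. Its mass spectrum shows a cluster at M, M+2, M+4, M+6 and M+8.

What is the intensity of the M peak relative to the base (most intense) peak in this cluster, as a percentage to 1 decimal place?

Term probabilities: M 0.3823, M+2 0.4156, M+4 0.1694, M+6 0.0307, M+8 0.0021. Base peak = M+2.
P(M+2) = C(4,1) × 0.7863^3 × 0.2137^1 = 4 × 0.48614388 × 0.2137 = 0.415556 (base)
P(M) = C(4,0) × 0.7863^4 × 0.2137^0 = 1 × 0.38225494 × 1.0000 = 0.382255
Relative intensity = 0.382255 / 0.415556 × 100 = 92.0

92.0%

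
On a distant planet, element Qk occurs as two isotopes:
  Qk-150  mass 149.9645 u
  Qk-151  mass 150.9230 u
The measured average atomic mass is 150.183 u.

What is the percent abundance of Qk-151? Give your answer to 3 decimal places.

22.796%

Let x be the fractional abundance of Qk-150; then Qk-151 has abundance 1 − x.
149.9645·x + 150.9230·(1 − x) = 150.183
(149.9645 − 150.9230)·x = 150.183 − 150.9230
x = -0.7400 / -0.9585 = 0.77204 → 77.204% Qk-150, 22.796% Qk-151.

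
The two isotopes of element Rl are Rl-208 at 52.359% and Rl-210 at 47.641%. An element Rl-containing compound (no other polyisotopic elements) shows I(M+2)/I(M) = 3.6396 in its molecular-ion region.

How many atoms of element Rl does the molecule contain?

4

For n independent Rl atoms, I(M+2)/I(M) = n · (abundance Rl-210) / (abundance Rl-208) = n · 0.47641/0.52359.
n = 3.6396 × 0.52359/0.47641 = 4.00 ≈ 4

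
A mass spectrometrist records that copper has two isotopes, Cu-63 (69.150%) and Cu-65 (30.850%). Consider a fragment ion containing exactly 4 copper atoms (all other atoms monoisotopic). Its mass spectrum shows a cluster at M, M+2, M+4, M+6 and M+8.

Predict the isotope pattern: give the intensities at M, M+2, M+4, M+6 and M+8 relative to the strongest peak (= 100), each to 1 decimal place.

56.0 : 100.0 : 66.9 : 19.9 : 2.2

Expanding (0.69150 + 0.30850)^4:
P(M) = 0.69150^4 = 0.228649
P(M+2) = 4 × 0.69150^3 × 0.30850^1 = 0.408030
P(M+4) = 6 × 0.69150^2 × 0.30850^2 = 0.273052
P(M+6) = 4 × 0.69150^1 × 0.30850^3 = 0.081212
P(M+8) = 0.30850^4 = 0.009058
The M+2 peak is largest (0.408030); scaling to 100 gives 56.0 : 100.0 : 66.9 : 19.9 : 2.2.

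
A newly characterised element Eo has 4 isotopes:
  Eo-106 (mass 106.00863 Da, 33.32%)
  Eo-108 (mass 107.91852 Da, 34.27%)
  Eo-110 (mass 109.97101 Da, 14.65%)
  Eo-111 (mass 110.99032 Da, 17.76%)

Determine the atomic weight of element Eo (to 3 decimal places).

108.128 Da

Average mass = Σ (abundance × isotope mass) = 0.3332 × 106.00863 + 0.3427 × 107.91852 + 0.1465 × 109.97101 + 0.1776 × 110.99032
= 35.322076 + 36.983677 + 16.110753 + 19.711881 = 108.128387 Da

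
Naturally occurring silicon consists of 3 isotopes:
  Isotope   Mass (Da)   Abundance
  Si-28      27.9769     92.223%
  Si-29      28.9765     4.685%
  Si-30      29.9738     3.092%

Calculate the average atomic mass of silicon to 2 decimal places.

Weight each isotope mass by its fractional abundance: 0.92223 × 27.9769 + 0.04685 × 28.9765 + 0.03092 × 29.9738
= 25.80114 + 1.35755 + 0.92679 = 28.08548 Da

28.09 Da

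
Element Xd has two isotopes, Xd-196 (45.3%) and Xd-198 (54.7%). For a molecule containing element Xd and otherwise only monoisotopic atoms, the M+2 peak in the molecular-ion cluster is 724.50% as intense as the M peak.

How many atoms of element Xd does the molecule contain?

With n Xd atoms, P(M+2)/P(M) = C(n,1)·p^(n−1)q / p^n = n·q/p = n · 0.547/0.453.
n = 7.2450 × 0.453/0.547 = 6.00 ≈ 6

6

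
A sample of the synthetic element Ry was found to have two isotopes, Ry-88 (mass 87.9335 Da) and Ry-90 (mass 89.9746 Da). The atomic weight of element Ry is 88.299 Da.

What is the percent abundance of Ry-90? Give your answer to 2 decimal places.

Let x be the fractional abundance of Ry-88; then Ry-90 has abundance 1 − x.
87.9335·x + 89.9746·(1 − x) = 88.299
(87.9335 − 89.9746)·x = 88.299 − 89.9746
x = -1.6756 / -2.0411 = 0.82093 → 82.09% Ry-88, 17.91% Ry-90.

17.91%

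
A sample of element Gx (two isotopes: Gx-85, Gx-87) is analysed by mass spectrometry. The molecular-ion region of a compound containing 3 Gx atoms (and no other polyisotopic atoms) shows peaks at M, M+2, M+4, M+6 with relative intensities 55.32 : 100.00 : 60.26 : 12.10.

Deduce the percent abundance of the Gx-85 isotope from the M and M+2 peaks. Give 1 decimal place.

62.4%

Write p for the Gx-85 fraction. I(M+2)/I(M) = [C(3,1)·p^2·(1−p)] / p^3 = 3·(1−p)/p = 100.00/55.32 = 1.8077
(1−p)/p = 1.8077/3 = 0.6026  ⇒  p = 1/(1 + 0.6026) = 0.6240
Gx-85: 62.4%, Gx-87: 37.6%.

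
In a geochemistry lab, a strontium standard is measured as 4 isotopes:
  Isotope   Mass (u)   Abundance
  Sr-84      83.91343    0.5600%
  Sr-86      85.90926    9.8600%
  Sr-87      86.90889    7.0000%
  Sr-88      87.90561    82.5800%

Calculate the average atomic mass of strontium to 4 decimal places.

87.6166 u

Average mass = Σ (abundance × isotope mass) = 0.005600 × 83.91343 + 0.098600 × 85.90926 + 0.070000 × 86.90889 + 0.825800 × 87.90561
= 0.469915 + 8.470653 + 6.083622 + 72.592453 = 87.616643 u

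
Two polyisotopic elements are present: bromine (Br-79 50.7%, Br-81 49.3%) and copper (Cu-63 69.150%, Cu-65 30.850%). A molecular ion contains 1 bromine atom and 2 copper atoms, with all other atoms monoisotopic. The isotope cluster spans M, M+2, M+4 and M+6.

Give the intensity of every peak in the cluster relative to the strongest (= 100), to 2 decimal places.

Bromine pattern (n=1): 0.5070 : 0.4930
Copper pattern (n=2): 0.47817225 : 0.4266555 : 0.09517225
Convolve the two distributions (both contribute in 2-u steps):
  M: 0.5070×0.47817225 = 0.242433
  M+2: 0.5070×0.4266555 + 0.4930×0.47817225 = 0.452053
  M+4: 0.5070×0.09517225 + 0.4930×0.4266555 = 0.258593
  M+6: 0.4930×0.09517225 = 0.046920
Scale to base peak (0.452053) = 100: 53.63 : 100.00 : 57.20 : 10.38

53.63 : 100.00 : 57.20 : 10.38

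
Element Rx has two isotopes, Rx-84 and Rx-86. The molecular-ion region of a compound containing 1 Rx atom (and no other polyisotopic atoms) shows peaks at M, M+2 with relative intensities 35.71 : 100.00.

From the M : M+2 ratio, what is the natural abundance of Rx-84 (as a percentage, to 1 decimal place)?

26.3%

Let p = fractional abundance of Rx-84. I(M+2)/I(M) = [C(1,1)·p^0·(1−p)] / p^1 = 1·(1−p)/p = 100.00/35.71 = 2.8003
(1−p)/p = 2.8003/1 = 2.8003  ⇒  p = 1/(1 + 2.8003) = 0.2631
Rx-84: 26.3%, Rx-86: 73.7%.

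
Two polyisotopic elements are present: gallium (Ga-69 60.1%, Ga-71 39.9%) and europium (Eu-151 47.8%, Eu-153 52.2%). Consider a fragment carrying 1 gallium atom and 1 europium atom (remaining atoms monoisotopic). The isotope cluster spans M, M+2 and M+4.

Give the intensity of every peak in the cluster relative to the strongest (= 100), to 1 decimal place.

56.9 : 100.0 : 41.3

Gallium pattern (n=1): 0.6010 : 0.3990
Europium pattern (n=1): 0.4780 : 0.5220
Convolve the two distributions (both contribute in 2-u steps):
  M: 0.6010×0.4780 = 0.287278
  M+2: 0.6010×0.5220 + 0.3990×0.4780 = 0.504444
  M+4: 0.3990×0.5220 = 0.208278
Scale to base peak (0.504444) = 100: 56.9 : 100.0 : 41.3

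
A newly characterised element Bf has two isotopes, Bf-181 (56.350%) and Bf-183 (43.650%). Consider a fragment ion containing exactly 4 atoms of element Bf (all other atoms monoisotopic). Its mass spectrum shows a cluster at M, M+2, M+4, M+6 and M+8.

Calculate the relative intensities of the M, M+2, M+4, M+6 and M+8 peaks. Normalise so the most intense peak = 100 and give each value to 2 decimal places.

Expanding (0.56350 + 0.43650)^4:
P(M) = 0.56350^4 = 0.100827
P(M+2) = 4 × 0.56350^3 × 0.43650^1 = 0.312411
P(M+4) = 6 × 0.56350^2 × 0.43650^2 = 0.363001
P(M+6) = 4 × 0.56350^1 × 0.43650^3 = 0.187459
P(M+8) = 0.43650^4 = 0.036303
The M+4 peak is largest (0.363001); scaling to 100 gives 27.78 : 86.06 : 100.00 : 51.64 : 10.00.

27.78 : 86.06 : 100.00 : 51.64 : 10.00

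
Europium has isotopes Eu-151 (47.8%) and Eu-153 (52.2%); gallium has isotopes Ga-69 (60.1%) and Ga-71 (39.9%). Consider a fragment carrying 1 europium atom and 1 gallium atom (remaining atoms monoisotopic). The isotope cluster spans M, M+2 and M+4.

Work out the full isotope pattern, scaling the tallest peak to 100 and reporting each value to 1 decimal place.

56.9 : 100.0 : 41.3

Europium pattern (n=1): 0.4780 : 0.5220
Gallium pattern (n=1): 0.6010 : 0.3990
Convolve the two distributions (both contribute in 2-u steps):
  M: 0.4780×0.6010 = 0.287278
  M+2: 0.4780×0.3990 + 0.5220×0.6010 = 0.504444
  M+4: 0.5220×0.3990 = 0.208278
Scale to base peak (0.504444) = 100: 56.9 : 100.0 : 41.3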